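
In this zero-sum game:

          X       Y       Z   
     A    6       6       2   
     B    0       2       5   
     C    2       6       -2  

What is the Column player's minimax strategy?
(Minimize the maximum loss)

Column should play Z, value = 5

Work:
Column player minimizes Row's maximum payoff:
Column X: max payoff to Row = 6
Column Y: max payoff to Row = 6
Column Z: max payoff to Row = 5
Minimum is 5, achieved by column Z.
Minimax strategy: Z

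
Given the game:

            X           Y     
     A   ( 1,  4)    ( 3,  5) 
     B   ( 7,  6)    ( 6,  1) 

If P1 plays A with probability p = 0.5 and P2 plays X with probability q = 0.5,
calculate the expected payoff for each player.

E[P1] = 4.25, E[P2] = 4.0

Work:
E[P1] = p·q·π₁(A,X) + p·(1-q)·π₁(A,Y) + (1-p)·q·π₁(B,X) + (1-p)·(1-q)·π₁(B,Y)
= 0.5·0.5·1 + 0.5·0.5·3 + 0.5·0.5·7 + 0.5·0.5·6
= 4.25

E[P2] = 4.0 (similar calculation)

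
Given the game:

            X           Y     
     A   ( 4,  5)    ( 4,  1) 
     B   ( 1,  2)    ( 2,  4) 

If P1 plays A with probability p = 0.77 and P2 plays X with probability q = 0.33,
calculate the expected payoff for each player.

E[P1] = 3.4641, E[P2] = 2.5546

Work:
E[P1] = p·q·π₁(A,X) + p·(1-q)·π₁(A,Y) + (1-p)·q·π₁(B,X) + (1-p)·(1-q)·π₁(B,Y)
= 0.77·0.33·4 + 0.77·0.67·4 + 0.23·0.33·1 + 0.23·0.67·2
= 3.4641

E[P2] = 2.5546 (similar calculation)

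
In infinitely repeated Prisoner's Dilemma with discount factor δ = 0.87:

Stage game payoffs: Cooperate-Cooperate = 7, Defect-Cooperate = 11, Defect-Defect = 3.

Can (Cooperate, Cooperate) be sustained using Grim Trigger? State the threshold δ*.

δ* = 0.5; since δ = 0.87 ≥ 0.5, cooperation can be sustained

Work:
For Grim Trigger:
Cooperate forever: 7/(1-δ)
Defect then punished: 11 + 3·δ/(1-δ)
Need: 7/(1-δ) ≥ 11 + 3·δ/(1-δ)
Solving: δ ≥ (T-R)/(T-P) = (11-7)/(11-3) = 0.5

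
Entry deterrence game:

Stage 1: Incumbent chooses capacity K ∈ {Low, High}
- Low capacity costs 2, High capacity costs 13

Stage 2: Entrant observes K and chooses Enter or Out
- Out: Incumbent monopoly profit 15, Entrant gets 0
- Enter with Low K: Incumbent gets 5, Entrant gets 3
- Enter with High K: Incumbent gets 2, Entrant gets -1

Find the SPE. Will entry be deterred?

SPE: (Low, Enter|Low, Out|High); Entry not deterred. Incumbent net profit = 3, Entrant gets 3

Work:
After Low K: Entrant enters (3 > 0)
After High K: Entrant stays out (-1 < 0)
Incumbent: Low → 5−2=3, High → 15−13=2
Incumbent chooses Low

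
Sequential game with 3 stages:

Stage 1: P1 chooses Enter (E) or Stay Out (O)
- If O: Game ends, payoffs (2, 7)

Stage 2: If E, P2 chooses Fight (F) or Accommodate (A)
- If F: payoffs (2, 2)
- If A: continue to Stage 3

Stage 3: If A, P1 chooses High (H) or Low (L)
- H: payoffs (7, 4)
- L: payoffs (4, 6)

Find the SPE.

SPE: (E, A, H); Outcome (7, 4)

Work:
Stage 3: P1 chooses H (7 vs 4)
Stage 2: P2: F->2, A->4 (anticipating H). Choose A
Stage 1: P1: O->2, E->7 (anticipating A, H). Choose E
SPE path: E -> A -> H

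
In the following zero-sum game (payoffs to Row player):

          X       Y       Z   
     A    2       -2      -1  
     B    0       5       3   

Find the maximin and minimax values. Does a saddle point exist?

Maximin = 0, Minimax = 2, Saddle: False

Work:
Row minimums: [-2, 0] → maximin = 0
Column maximums: [2, 5, 3] → minimax = 2
No saddle point (maximin ≠ minimax). Mixed strategy needed.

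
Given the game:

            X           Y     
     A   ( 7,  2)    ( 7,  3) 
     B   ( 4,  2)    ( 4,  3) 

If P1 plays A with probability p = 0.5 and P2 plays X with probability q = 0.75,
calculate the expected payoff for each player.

E[P1] = 5.5, E[P2] = 2.25

Work:
E[P1] = p·q·π₁(A,X) + p·(1-q)·π₁(A,Y) + (1-p)·q·π₁(B,X) + (1-p)·(1-q)·π₁(B,Y)
= 0.5·0.75·7 + 0.5·0.25·7 + 0.5·0.75·4 + 0.5·0.25·4
= 5.5

E[P2] = 2.25 (similar calculation)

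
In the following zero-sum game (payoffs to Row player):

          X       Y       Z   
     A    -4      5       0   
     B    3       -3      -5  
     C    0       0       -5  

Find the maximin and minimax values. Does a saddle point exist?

Maximin = -4, Minimax = 0, Saddle: False

Work:
Row minimums: [-4, -5, -5] → maximin = -4
Column maximums: [3, 5, 0] → minimax = 0
No saddle point (maximin ≠ minimax). Mixed strategy needed.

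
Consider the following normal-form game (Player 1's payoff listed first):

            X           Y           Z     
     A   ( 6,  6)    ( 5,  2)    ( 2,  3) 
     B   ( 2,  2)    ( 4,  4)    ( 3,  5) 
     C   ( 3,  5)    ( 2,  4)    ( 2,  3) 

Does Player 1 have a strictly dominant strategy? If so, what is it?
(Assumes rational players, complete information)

No strictly dominant strategy exists for Player 1

Work:
A strategy strictly dominates another if it gives a strictly higher payoff against every opponent action. Compare each pair of P1's strategies column-by-column:
  A vs B: [6 vs 2, 5 vs 4, 2 vs 3] → A does not strictly dominate B (column Z: 2 ≤ 3)
  A vs C: [6 vs 3, 5 vs 2, 2 vs 2] → A does not strictly dominate C (column Z: 2 ≤ 2)
  B vs A: [2 vs 6, 4 vs 5, 3 vs 2] → B does not strictly dominate A (column X: 2 ≤ 6)
  B vs C: [2 vs 3, 4 vs 2, 3 vs 2] → B does not strictly dominate C (column X: 2 ≤ 3)
  C vs A: [3 vs 6, 2 vs 5, 2 vs 2] → C does not strictly dominate A (column X: 3 ≤ 6)
  C vs B: [3 vs 2, 2 vs 4, 2 vs 3] → C does not strictly dominate B (column Y: 2 ≤ 4)
No single strategy strictly dominates all others → no strictly dominant strategy.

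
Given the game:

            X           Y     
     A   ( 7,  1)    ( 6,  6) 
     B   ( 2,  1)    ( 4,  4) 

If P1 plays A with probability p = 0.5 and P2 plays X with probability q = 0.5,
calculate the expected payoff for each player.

E[P1] = 4.75, E[P2] = 3.0

Work:
E[P1] = p·q·π₁(A,X) + p·(1-q)·π₁(A,Y) + (1-p)·q·π₁(B,X) + (1-p)·(1-q)·π₁(B,Y)
= 0.5·0.5·7 + 0.5·0.5·6 + 0.5·0.5·2 + 0.5·0.5·4
= 4.75

E[P2] = 3.0 (similar calculation)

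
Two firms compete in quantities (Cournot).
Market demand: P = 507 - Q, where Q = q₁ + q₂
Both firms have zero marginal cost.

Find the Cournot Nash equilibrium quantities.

q₁* = q₂* = 169.0; P* = 169.0

Work:
Profit: π_i = P·q_i = (a - q_i - q_j)·q_i
FOC: ∂π_i/∂q_i = a - 2q_i - q_j = 0
Reaction function: q_i = (507 - q_j)/2
Symmetry: q* = 507/3 = 169.0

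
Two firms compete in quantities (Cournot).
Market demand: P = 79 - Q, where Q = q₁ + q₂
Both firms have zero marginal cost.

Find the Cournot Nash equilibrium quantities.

q₁* = q₂* = 26.33; P* = 26.33

Work:
Profit: π_i = P·q_i = (a - q_i - q_j)·q_i
FOC: ∂π_i/∂q_i = a - 2q_i - q_j = 0
Reaction function: q_i = (79 - q_j)/2
Symmetry: q* = 79/3 = 26.33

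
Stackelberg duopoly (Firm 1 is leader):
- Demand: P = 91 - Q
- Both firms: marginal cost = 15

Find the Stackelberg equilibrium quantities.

q₁* (leader) = 38.0, q₂* (follower) = 19.0

Work:
Follower's reaction: q₂ = (a - c - q₁)/2
Leader substitutes: π₁ = q₁·(a - q₁ - (a-c-q₁)/2 - c)
FOC: q₁* = (91 - 15)/2 = 38.00
Then: q₂* = (91 - 15 - 38.0)/2 = 19.00
Leader has first-mover advantage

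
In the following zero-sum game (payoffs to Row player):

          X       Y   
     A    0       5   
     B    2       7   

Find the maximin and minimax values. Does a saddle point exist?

Maximin = 2, Minimax = 2, Saddle: True

Work:
Row minimums: [0, 2] → maximin = 2
Column maximums: [2, 7] → minimax = 2
Saddle point exists! Game value = 2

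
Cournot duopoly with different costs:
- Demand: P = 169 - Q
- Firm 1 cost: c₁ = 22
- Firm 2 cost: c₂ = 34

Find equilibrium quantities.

q₁* = 53.0, q₂* = 41.0

Work:
Reaction: q₁ = (169 - 22 - q₂)/2
Reaction: q₂ = (169 - 34 - q₁)/2
Solve simultaneously:
q₁* = (169 - 2×22 + 34)/3 = 53.0
q₂* = (169 - 2×34 + 22)/3 = 41.0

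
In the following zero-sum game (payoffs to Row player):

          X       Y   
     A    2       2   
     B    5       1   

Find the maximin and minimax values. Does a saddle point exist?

Maximin = 2, Minimax = 2, Saddle: True

Work:
Row minimums: [2, 1] → maximin = 2
Column maximums: [5, 2] → minimax = 2
Saddle point exists! Game value = 2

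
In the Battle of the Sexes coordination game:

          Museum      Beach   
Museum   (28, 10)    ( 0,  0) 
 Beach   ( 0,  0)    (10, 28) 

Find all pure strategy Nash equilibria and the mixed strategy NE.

Pure NE: (Museum, Museum) and (Beach, Beach); Mixed NE: p = 0.7368, q = 0.2632

Work:
Check pure NE:
(Museum, Museum): (28, 10) - no unilateral deviation beneficial
(Beach, Beach): (10, 28) - no unilateral deviation beneficial
Mixed NE: P1 plays Museum with p = 0.7368, P2 plays Museum with q = 0.2632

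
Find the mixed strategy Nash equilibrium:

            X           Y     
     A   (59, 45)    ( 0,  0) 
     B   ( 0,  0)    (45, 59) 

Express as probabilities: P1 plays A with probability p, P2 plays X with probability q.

p = 0.5673, q = 0.4327

Work:
Find probabilities that make opponent indifferent:
P2 chooses q to make P1 indifferent between A and B
P1 chooses p to make P2 indifferent between X and Y
Mixed NE: P1 plays (A: 0.5673, B: 0.4327), P2 plays (X: 0.4327, Y: 0.5673)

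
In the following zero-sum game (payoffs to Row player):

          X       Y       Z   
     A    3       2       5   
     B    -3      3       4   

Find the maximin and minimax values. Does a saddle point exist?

Maximin = 2, Minimax = 3, Saddle: False

Work:
Row minimums: [2, -3] → maximin = 2
Column maximums: [3, 3, 5] → minimax = 3
No saddle point (maximin ≠ minimax). Mixed strategy needed.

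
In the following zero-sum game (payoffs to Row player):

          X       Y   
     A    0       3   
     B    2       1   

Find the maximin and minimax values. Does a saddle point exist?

Maximin = 1, Minimax = 2, Saddle: False

Work:
Row minimums: [0, 1] → maximin = 1
Column maximums: [2, 3] → minimax = 2
No saddle point (maximin ≠ minimax). Mixed strategy needed.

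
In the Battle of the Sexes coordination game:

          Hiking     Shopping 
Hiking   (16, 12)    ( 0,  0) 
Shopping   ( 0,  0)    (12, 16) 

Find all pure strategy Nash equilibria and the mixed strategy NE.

Pure NE: (Hiking, Hiking) and (Shopping, Shopping); Mixed NE: p = 0.5714, q = 0.4286

Work:
Check pure NE:
(Hiking, Hiking): (16, 12) - no unilateral deviation beneficial
(Shopping, Shopping): (12, 16) - no unilateral deviation beneficial
Mixed NE: P1 plays Hiking with p = 0.5714, P2 plays Hiking with q = 0.4286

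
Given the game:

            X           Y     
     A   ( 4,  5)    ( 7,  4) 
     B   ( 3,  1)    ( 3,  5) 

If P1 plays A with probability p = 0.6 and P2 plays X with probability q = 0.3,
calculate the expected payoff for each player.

E[P1] = 4.86, E[P2] = 4.1

Work:
E[P1] = p·q·π₁(A,X) + p·(1-q)·π₁(A,Y) + (1-p)·q·π₁(B,X) + (1-p)·(1-q)·π₁(B,Y)
= 0.6·0.3·4 + 0.6·0.7·7 + 0.4·0.3·3 + 0.4·0.7·3
= 4.86

E[P2] = 4.1 (similar calculation)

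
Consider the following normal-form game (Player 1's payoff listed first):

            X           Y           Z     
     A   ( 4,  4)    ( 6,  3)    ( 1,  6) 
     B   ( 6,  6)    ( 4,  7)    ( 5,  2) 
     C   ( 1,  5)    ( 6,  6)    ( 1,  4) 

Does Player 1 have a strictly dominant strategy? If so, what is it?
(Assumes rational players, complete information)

No strictly dominant strategy exists for Player 1

Work:
A strategy strictly dominates another if it gives a strictly higher payoff against every opponent action. Compare each pair of P1's strategies column-by-column:
  A vs B: [4 vs 6, 6 vs 4, 1 vs 5] → A does not strictly dominate B (column X: 4 ≤ 6)
  A vs C: [4 vs 1, 6 vs 6, 1 vs 1] → A does not strictly dominate C (column Y: 6 ≤ 6)
  B vs A: [6 vs 4, 4 vs 6, 5 vs 1] → B does not strictly dominate A (column Y: 4 ≤ 6)
  B vs C: [6 vs 1, 4 vs 6, 5 vs 1] → B does not strictly dominate C (column Y: 4 ≤ 6)
  C vs A: [1 vs 4, 6 vs 6, 1 vs 1] → C does not strictly dominate A (column X: 1 ≤ 4)
  C vs B: [1 vs 6, 6 vs 4, 1 vs 5] → C does not strictly dominate B (column X: 1 ≤ 6)
No single strategy strictly dominates all others → no strictly dominant strategy.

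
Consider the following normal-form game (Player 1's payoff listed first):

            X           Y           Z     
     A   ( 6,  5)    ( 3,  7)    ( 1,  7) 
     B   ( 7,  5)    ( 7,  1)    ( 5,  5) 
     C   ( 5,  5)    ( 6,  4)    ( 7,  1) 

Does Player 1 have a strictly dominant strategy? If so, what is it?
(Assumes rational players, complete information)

No strictly dominant strategy exists for Player 1

Work:
A strategy strictly dominates another if it gives a strictly higher payoff against every opponent action. Compare each pair of P1's strategies column-by-column:
  A vs B: [6 vs 7, 3 vs 7, 1 vs 5] → A does not strictly dominate B (column X: 6 ≤ 7)
  A vs C: [6 vs 5, 3 vs 6, 1 vs 7] → A does not strictly dominate C (column Y: 3 ≤ 6)
  B vs A: [7 vs 6, 7 vs 3, 5 vs 1] → B strictly dominates A
  B vs C: [7 vs 5, 7 vs 6, 5 vs 7] → B does not strictly dominate C (column Z: 5 ≤ 7)
  C vs A: [5 vs 6, 6 vs 3, 7 vs 1] → C does not strictly dominate A (column X: 5 ≤ 6)
  C vs B: [5 vs 7, 6 vs 7, 7 vs 5] → C does not strictly dominate B (column X: 5 ≤ 7)
No single strategy strictly dominates all others → no strictly dominant strategy.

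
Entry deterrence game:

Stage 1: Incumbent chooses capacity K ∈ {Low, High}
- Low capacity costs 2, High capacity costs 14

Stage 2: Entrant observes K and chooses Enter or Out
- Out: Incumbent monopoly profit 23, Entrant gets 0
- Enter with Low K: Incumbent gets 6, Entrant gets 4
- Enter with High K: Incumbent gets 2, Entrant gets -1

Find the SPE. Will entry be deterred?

SPE: (High, Enter|Low, Out|High); Entry deterred. Incumbent net profit = 9

Work:
After Low K: Entrant enters (4 > 0)
After High K: Entrant stays out (-1 < 0)
Incumbent: Low → 6−2=4, High → 23−14=9
Incumbent chooses High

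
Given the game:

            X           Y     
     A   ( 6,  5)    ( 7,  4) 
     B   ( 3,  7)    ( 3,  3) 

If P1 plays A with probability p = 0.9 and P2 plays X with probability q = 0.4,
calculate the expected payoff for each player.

E[P1] = 6.24, E[P2] = 4.42

Work:
E[P1] = p·q·π₁(A,X) + p·(1-q)·π₁(A,Y) + (1-p)·q·π₁(B,X) + (1-p)·(1-q)·π₁(B,Y)
= 0.9·0.4·6 + 0.9·0.6·7 + 0.1·0.4·3 + 0.1·0.6·3
= 6.24

E[P2] = 4.42 (similar calculation)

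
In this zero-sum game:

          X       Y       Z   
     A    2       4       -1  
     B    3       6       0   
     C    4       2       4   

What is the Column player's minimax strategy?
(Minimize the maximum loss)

Column should play X or Z (all achieve the minimum), value = 4

Work:
Column player minimizes Row's maximum payoff:
Column X: max payoff to Row = 4
Column Y: max payoff to Row = 6
Column Z: max payoff to Row = 4
Minimum is 4, achieved by columns X, Z (tied).
Each of X or Z is a minimax strategy.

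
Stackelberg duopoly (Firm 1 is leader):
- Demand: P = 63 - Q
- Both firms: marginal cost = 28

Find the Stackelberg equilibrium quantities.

q₁* (leader) = 17.5, q₂* (follower) = 8.75

Work:
Follower's reaction: q₂ = (a - c - q₁)/2
Leader substitutes: π₁ = q₁·(a - q₁ - (a-c-q₁)/2 - c)
FOC: q₁* = (63 - 28)/2 = 17.50
Then: q₂* = (63 - 28 - 17.5)/2 = 8.75
Leader has first-mover advantage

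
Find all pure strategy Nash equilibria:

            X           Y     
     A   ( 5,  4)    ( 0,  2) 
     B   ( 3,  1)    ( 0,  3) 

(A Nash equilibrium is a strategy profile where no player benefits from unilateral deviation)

Nash equilibrium: (A, X), (B, Y)

Work:
Best responses:
  P1 vs X: payoffs [5, 3] → best response A (payoff 5)
  P1 vs Y: payoffs [0, 0] → best response A/B (payoff 0)
  P2 vs A: payoffs [4, 2] → best response X (payoff 4)
  P2 vs B: payoffs [1, 3] → best response Y (payoff 3)
Mutual best responses: (A,X), (B,Y) → Nash equilibria.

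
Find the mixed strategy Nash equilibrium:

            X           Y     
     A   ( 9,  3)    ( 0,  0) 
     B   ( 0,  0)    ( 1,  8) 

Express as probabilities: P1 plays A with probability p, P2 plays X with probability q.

p = 0.7273, q = 0.1

Work:
Find probabilities that make opponent indifferent:
P2 chooses q to make P1 indifferent between A and B
P1 chooses p to make P2 indifferent between X and Y
Mixed NE: P1 plays (A: 0.7273, B: 0.2727), P2 plays (X: 0.1, Y: 0.9)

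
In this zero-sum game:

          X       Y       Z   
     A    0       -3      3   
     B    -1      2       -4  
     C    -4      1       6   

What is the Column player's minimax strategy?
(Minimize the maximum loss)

Column should play X, value = 0

Work:
Column player minimizes Row's maximum payoff:
Column X: max payoff to Row = 0
Column Y: max payoff to Row = 2
Column Z: max payoff to Row = 6
Minimum is 0, achieved by column X.
Minimax strategy: X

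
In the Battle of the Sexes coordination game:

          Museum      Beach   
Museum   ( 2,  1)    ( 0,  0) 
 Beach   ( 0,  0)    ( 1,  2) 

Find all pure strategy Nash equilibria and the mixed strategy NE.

Pure NE: (Museum, Museum) and (Beach, Beach); Mixed NE: p = 0.6667, q = 0.3333

Work:
Check pure NE:
(Museum, Museum): (2, 1) - no unilateral deviation beneficial
(Beach, Beach): (1, 2) - no unilateral deviation beneficial
Mixed NE: P1 plays Museum with p = 0.6667, P2 plays Museum with q = 0.3333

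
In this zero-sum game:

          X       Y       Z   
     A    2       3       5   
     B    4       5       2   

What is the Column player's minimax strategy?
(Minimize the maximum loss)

Column should play X, value = 4

Work:
Column player minimizes Row's maximum payoff:
Column X: max payoff to Row = 4
Column Y: max payoff to Row = 5
Column Z: max payoff to Row = 5
Minimum is 4, achieved by column X.
Minimax strategy: X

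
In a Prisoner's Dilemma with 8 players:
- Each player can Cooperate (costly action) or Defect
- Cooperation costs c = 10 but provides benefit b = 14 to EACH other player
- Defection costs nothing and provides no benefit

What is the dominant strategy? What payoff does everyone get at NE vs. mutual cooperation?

Dominant: Defect; NE payoff = 0; Coop payoff = 88

Work:
Defect dominates (saves cost c = 10, benefit to others is external)
NE: All defect → everyone gets 0
If all cooperate: each receives (7)×14 - 10 = 88
Social dilemma: 88 > 0 but NE gives 0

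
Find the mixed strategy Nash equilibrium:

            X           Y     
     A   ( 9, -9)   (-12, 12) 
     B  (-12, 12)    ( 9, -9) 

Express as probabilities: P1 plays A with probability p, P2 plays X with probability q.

p = 0.5, q = 0.5

Work:
Find probabilities that make opponent indifferent:
P2 chooses q to make P1 indifferent between A and B
P1 chooses p to make P2 indifferent between X and Y
Mixed NE: P1 plays (A: 0.5, B: 0.5), P2 plays (X: 0.5, Y: 0.5)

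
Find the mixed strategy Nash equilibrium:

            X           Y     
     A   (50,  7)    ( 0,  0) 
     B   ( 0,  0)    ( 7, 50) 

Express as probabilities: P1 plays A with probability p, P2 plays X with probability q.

p = 0.8772, q = 0.1228

Work:
Find probabilities that make opponent indifferent:
P2 chooses q to make P1 indifferent between A and B
P1 chooses p to make P2 indifferent between X and Y
Mixed NE: P1 plays (A: 0.8772, B: 0.1228), P2 plays (X: 0.1228, Y: 0.8772)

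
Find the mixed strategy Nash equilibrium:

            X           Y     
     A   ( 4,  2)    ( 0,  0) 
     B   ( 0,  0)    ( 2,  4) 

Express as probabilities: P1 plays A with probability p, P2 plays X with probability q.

p = 0.6667, q = 0.3333

Work:
Find probabilities that make opponent indifferent:
P2 chooses q to make P1 indifferent between A and B
P1 chooses p to make P2 indifferent between X and Y
Mixed NE: P1 plays (A: 0.6667, B: 0.3333), P2 plays (X: 0.3333, Y: 0.6667)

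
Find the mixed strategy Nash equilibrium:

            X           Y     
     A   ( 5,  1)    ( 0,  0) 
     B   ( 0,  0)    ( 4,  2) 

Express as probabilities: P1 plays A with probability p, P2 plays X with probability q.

p = 0.6667, q = 0.4444

Work:
Find probabilities that make opponent indifferent:
P2 chooses q to make P1 indifferent between A and B
P1 chooses p to make P2 indifferent between X and Y
Mixed NE: P1 plays (A: 0.6667, B: 0.3333), P2 plays (X: 0.4444, Y: 0.5556)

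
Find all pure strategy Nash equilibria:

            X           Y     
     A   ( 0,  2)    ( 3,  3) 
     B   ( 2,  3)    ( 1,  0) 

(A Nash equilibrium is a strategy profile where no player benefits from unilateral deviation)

Nash equilibrium: (A, Y), (B, X)

Work:
Best responses:
  P1 vs X: payoffs [0, 2] → best response B (payoff 2)
  P1 vs Y: payoffs [3, 1] → best response A (payoff 3)
  P2 vs A: payoffs [2, 3] → best response Y (payoff 3)
  P2 vs B: payoffs [3, 0] → best response X (payoff 3)
Mutual best responses: (A,Y), (B,X) → Nash equilibria.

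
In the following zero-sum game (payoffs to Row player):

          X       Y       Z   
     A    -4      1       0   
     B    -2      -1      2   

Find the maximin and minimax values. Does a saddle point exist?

Maximin = -2, Minimax = -2, Saddle: True

Work:
Row minimums: [-4, -2] → maximin = -2
Column maximums: [-2, 1, 2] → minimax = -2
Saddle point exists! Game value = -2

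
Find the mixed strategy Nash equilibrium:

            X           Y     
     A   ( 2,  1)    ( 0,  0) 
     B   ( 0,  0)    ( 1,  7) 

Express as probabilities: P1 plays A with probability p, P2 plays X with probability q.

p = 0.875, q = 0.3333

Work:
Find probabilities that make opponent indifferent:
P2 chooses q to make P1 indifferent between A and B
P1 chooses p to make P2 indifferent between X and Y
Mixed NE: P1 plays (A: 0.875, B: 0.125), P2 plays (X: 0.3333, Y: 0.6667)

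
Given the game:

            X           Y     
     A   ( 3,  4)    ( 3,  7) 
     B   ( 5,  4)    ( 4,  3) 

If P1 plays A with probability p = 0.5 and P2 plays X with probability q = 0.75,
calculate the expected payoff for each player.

E[P1] = 3.875, E[P2] = 4.25

Work:
E[P1] = p·q·π₁(A,X) + p·(1-q)·π₁(A,Y) + (1-p)·q·π₁(B,X) + (1-p)·(1-q)·π₁(B,Y)
= 0.5·0.75·3 + 0.5·0.25·3 + 0.5·0.75·5 + 0.5·0.25·4
= 3.875

E[P2] = 4.25 (similar calculation)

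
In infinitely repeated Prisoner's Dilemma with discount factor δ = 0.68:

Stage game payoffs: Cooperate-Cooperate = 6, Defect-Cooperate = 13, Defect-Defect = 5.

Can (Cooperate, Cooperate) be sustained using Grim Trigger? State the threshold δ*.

δ* = 0.875; since δ = 0.68 < 0.875, cooperation cannot be sustained

Work:
For Grim Trigger:
Cooperate forever: 6/(1-δ)
Defect then punished: 13 + 5·δ/(1-δ)
Need: 6/(1-δ) ≥ 13 + 5·δ/(1-δ)
Solving: δ ≥ (T-R)/(T-P) = (13-6)/(13-5) = 0.875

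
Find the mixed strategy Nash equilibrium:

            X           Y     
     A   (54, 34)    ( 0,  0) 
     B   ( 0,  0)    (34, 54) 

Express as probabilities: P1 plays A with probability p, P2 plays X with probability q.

p = 0.6136, q = 0.3864

Work:
Find probabilities that make opponent indifferent:
P2 chooses q to make P1 indifferent between A and B
P1 chooses p to make P2 indifferent between X and Y
Mixed NE: P1 plays (A: 0.6136, B: 0.3864), P2 plays (X: 0.3864, Y: 0.6136)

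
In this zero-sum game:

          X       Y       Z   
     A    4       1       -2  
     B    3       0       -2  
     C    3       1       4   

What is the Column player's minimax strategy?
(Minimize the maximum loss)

Column should play Y, value = 1

Work:
Column player minimizes Row's maximum payoff:
Column X: max payoff to Row = 4
Column Y: max payoff to Row = 1
Column Z: max payoff to Row = 4
Minimum is 1, achieved by column Y.
Minimax strategy: Y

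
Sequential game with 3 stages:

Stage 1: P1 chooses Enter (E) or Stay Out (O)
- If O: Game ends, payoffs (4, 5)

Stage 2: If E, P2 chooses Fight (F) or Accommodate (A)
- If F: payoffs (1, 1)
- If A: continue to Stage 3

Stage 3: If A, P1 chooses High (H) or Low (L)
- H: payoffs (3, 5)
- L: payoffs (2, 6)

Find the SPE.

SPE: (O, A, H); Outcome (4, 5)

Work:
Stage 3: P1 chooses H (3 vs 2)
Stage 2: P2: F->1, A->5 (anticipating H). Choose A
Stage 1: P1: O->4, E->3 (anticipating A, H). Choose O
SPE path: O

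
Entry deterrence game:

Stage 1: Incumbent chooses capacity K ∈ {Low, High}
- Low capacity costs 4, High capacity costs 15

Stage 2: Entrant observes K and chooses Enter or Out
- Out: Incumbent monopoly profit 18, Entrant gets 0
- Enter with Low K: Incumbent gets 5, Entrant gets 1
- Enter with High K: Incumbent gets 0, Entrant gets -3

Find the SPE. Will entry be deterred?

SPE: (High, Enter|Low, Out|High); Entry deterred. Incumbent net profit = 3

Work:
After Low K: Entrant enters (1 > 0)
After High K: Entrant stays out (-3 < 0)
Incumbent: Low → 5−4=1, High → 18−15=3
Incumbent chooses High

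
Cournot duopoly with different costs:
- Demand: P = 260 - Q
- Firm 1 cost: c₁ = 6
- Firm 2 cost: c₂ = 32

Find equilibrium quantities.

q₁* = 93.33, q₂* = 67.33

Work:
Reaction: q₁ = (260 - 6 - q₂)/2
Reaction: q₂ = (260 - 32 - q₁)/2
Solve simultaneously:
q₁* = (260 - 2×6 + 32)/3 = 93.33
q₂* = (260 - 2×32 + 6)/3 = 67.33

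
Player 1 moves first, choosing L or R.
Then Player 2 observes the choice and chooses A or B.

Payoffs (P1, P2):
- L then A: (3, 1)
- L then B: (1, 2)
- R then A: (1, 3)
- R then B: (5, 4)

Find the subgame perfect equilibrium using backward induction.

P1 plays R, P2 plays B after L and B after R; Payoff (5, 4)

Work:
Backward induction:
After L: P2 chooses B → P1 gets 1
After R: P2 chooses B → P1 gets 5
P1 chooses R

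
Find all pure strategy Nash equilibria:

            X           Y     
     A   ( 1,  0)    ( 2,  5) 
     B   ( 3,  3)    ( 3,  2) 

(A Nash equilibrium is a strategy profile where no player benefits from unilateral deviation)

Nash equilibrium: (B, X)

Work:
Best responses:
  P1 vs X: payoffs [1, 3] → best response B (payoff 3)
  P1 vs Y: payoffs [2, 3] → best response B (payoff 3)
  P2 vs A: payoffs [0, 5] → best response Y (payoff 5)
  P2 vs B: payoffs [3, 2] → best response X (payoff 3)
Mutual best responses: (B,X) → Nash equilibria.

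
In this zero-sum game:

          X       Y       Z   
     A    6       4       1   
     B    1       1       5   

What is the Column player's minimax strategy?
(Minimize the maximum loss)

Column should play Y, value = 4

Work:
Column player minimizes Row's maximum payoff:
Column X: max payoff to Row = 6
Column Y: max payoff to Row = 4
Column Z: max payoff to Row = 5
Minimum is 4, achieved by column Y.
Minimax strategy: Y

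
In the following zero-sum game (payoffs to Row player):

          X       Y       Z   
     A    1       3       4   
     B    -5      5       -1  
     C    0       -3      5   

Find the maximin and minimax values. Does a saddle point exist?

Maximin = 1, Minimax = 1, Saddle: True

Work:
Row minimums: [1, -5, -3] → maximin = 1
Column maximums: [1, 5, 5] → minimax = 1
Saddle point exists! Game value = 1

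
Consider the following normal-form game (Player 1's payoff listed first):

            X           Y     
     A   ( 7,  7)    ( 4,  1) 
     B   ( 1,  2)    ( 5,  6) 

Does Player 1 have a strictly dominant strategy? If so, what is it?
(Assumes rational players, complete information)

No strictly dominant strategy exists for Player 1

Work:
A strategy strictly dominates another if it gives a strictly higher payoff against every opponent action. Compare each pair of P1's strategies column-by-column:
  A vs B: [7 vs 1, 4 vs 5] → A does not strictly dominate B (column Y: 4 ≤ 5)
  B vs A: [1 vs 7, 5 vs 4] → B does not strictly dominate A (column X: 1 ≤ 7)
No single strategy strictly dominates all others → no strictly dominant strategy.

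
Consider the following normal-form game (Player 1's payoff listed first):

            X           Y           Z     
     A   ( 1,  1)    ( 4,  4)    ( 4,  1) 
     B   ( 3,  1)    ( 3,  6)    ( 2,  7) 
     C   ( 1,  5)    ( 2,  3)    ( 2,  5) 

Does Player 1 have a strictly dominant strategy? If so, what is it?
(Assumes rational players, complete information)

No strictly dominant strategy exists for Player 1

Work:
A strategy strictly dominates another if it gives a strictly higher payoff against every opponent action. Compare each pair of P1's strategies column-by-column:
  A vs B: [1 vs 3, 4 vs 3, 4 vs 2] → A does not strictly dominate B (column X: 1 ≤ 3)
  A vs C: [1 vs 1, 4 vs 2, 4 vs 2] → A does not strictly dominate C (column X: 1 ≤ 1)
  B vs A: [3 vs 1, 3 vs 4, 2 vs 4] → B does not strictly dominate A (column Y: 3 ≤ 4)
  B vs C: [3 vs 1, 3 vs 2, 2 vs 2] → B does not strictly dominate C (column Z: 2 ≤ 2)
  C vs A: [1 vs 1, 2 vs 4, 2 vs 4] → C does not strictly dominate A (column X: 1 ≤ 1)
  C vs B: [1 vs 3, 2 vs 3, 2 vs 2] → C does not strictly dominate B (column X: 1 ≤ 3)
No single strategy strictly dominates all others → no strictly dominant strategy.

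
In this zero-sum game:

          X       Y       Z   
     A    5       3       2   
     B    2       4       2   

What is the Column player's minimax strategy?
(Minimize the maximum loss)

Column should play Z, value = 2

Work:
Column player minimizes Row's maximum payoff:
Column X: max payoff to Row = 5
Column Y: max payoff to Row = 4
Column Z: max payoff to Row = 2
Minimum is 2, achieved by column Z.
Minimax strategy: Z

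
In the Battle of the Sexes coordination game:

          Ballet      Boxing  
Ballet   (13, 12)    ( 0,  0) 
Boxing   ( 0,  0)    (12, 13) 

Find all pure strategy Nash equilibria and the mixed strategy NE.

Pure NE: (Ballet, Ballet) and (Boxing, Boxing); Mixed NE: p = 0.52, q = 0.48

Work:
Check pure NE:
(Ballet, Ballet): (13, 12) - no unilateral deviation beneficial
(Boxing, Boxing): (12, 13) - no unilateral deviation beneficial
Mixed NE: P1 plays Ballet with p = 0.52, P2 plays Ballet with q = 0.48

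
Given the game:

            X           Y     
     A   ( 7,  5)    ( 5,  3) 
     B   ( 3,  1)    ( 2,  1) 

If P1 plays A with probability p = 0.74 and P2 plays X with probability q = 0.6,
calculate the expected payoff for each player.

E[P1] = 5.264, E[P2] = 3.368

Work:
E[P1] = p·q·π₁(A,X) + p·(1-q)·π₁(A,Y) + (1-p)·q·π₁(B,X) + (1-p)·(1-q)·π₁(B,Y)
= 0.74·0.6·7 + 0.74·0.4·5 + 0.26·0.6·3 + 0.26·0.4·2
= 5.264

E[P2] = 3.368 (similar calculation)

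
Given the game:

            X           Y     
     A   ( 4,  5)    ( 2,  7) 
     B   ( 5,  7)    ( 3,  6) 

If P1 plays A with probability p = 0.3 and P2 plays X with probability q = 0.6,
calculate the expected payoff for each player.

E[P1] = 3.9, E[P2] = 6.36

Work:
E[P1] = p·q·π₁(A,X) + p·(1-q)·π₁(A,Y) + (1-p)·q·π₁(B,X) + (1-p)·(1-q)·π₁(B,Y)
= 0.3·0.6·4 + 0.3·0.4·2 + 0.7·0.6·5 + 0.7·0.4·3
= 3.9

E[P2] = 6.36 (similar calculation)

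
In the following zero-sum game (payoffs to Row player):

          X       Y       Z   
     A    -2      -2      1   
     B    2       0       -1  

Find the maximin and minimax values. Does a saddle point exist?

Maximin = -1, Minimax = 0, Saddle: False

Work:
Row minimums: [-2, -1] → maximin = -1
Column maximums: [2, 0, 1] → minimax = 0
No saddle point (maximin ≠ minimax). Mixed strategy needed.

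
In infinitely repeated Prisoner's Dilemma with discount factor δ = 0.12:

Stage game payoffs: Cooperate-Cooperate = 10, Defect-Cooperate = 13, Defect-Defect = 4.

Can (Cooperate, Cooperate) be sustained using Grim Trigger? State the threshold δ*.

δ* = 0.3333; since δ = 0.12 < 0.3333, cooperation cannot be sustained

Work:
For Grim Trigger:
Cooperate forever: 10/(1-δ)
Defect then punished: 13 + 4·δ/(1-δ)
Need: 10/(1-δ) ≥ 13 + 4·δ/(1-δ)
Solving: δ ≥ (T-R)/(T-P) = (13-10)/(13-4) = 0.3333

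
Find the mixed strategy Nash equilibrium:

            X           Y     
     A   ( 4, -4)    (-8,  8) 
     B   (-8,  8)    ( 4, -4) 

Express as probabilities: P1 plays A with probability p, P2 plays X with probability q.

p = 0.5, q = 0.5

Work:
Find probabilities that make opponent indifferent:
P2 chooses q to make P1 indifferent between A and B
P1 chooses p to make P2 indifferent between X and Y
Mixed NE: P1 plays (A: 0.5, B: 0.5), P2 plays (X: 0.5, Y: 0.5)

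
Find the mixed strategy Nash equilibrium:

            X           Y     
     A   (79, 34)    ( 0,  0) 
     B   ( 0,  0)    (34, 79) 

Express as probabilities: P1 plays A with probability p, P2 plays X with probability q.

p = 0.6991, q = 0.3009

Work:
Find probabilities that make opponent indifferent:
P2 chooses q to make P1 indifferent between A and B
P1 chooses p to make P2 indifferent between X and Y
Mixed NE: P1 plays (A: 0.6991, B: 0.3009), P2 plays (X: 0.3009, Y: 0.6991)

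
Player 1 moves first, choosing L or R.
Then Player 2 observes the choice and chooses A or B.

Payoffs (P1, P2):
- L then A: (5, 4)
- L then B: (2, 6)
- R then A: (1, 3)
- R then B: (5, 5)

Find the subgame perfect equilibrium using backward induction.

P1 plays R, P2 plays B after L and B after R; Payoff (5, 5)

Work:
Backward induction:
After L: P2 chooses B → P1 gets 2
After R: P2 chooses B → P1 gets 5
P1 chooses R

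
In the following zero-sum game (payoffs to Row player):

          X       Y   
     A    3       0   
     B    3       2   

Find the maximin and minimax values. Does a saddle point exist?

Maximin = 2, Minimax = 2, Saddle: True

Work:
Row minimums: [0, 2] → maximin = 2
Column maximums: [3, 2] → minimax = 2
Saddle point exists! Game value = 2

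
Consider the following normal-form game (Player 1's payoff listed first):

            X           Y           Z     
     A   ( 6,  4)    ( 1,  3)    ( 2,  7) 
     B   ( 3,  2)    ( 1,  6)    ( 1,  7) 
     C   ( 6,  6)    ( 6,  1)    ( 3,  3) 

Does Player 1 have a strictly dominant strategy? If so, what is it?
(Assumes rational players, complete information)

No strictly dominant strategy exists for Player 1

Work:
A strategy strictly dominates another if it gives a strictly higher payoff against every opponent action. Compare each pair of P1's strategies column-by-column:
  A vs B: [6 vs 3, 1 vs 1, 2 vs 1] → A does not strictly dominate B (column Y: 1 ≤ 1)
  A vs C: [6 vs 6, 1 vs 6, 2 vs 3] → A does not strictly dominate C (column X: 6 ≤ 6)
  B vs A: [3 vs 6, 1 vs 1, 1 vs 2] → B does not strictly dominate A (column X: 3 ≤ 6)
  B vs C: [3 vs 6, 1 vs 6, 1 vs 3] → B does not strictly dominate C (column X: 3 ≤ 6)
  C vs A: [6 vs 6, 6 vs 1, 3 vs 2] → C does not strictly dominate A (column X: 6 ≤ 6)
  C vs B: [6 vs 3, 6 vs 1, 3 vs 1] → C strictly dominates B
No single strategy strictly dominates all others → no strictly dominant strategy.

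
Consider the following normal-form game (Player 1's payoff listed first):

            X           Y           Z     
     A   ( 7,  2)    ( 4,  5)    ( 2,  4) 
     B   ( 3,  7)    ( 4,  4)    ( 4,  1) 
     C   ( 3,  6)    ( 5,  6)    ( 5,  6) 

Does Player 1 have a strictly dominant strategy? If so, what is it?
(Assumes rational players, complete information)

No strictly dominant strategy exists for Player 1

Work:
A strategy strictly dominates another if it gives a strictly higher payoff against every opponent action. Compare each pair of P1's strategies column-by-column:
  A vs B: [7 vs 3, 4 vs 4, 2 vs 4] → A does not strictly dominate B (column Y: 4 ≤ 4)
  A vs C: [7 vs 3, 4 vs 5, 2 vs 5] → A does not strictly dominate C (column Y: 4 ≤ 5)
  B vs A: [3 vs 7, 4 vs 4, 4 vs 2] → B does not strictly dominate A (column X: 3 ≤ 7)
  B vs C: [3 vs 3, 4 vs 5, 4 vs 5] → B does not strictly dominate C (column X: 3 ≤ 3)
  C vs A: [3 vs 7, 5 vs 4, 5 vs 2] → C does not strictly dominate A (column X: 3 ≤ 7)
  C vs B: [3 vs 3, 5 vs 4, 5 vs 4] → C does not strictly dominate B (column X: 3 ≤ 3)
No single strategy strictly dominates all others → no strictly dominant strategy.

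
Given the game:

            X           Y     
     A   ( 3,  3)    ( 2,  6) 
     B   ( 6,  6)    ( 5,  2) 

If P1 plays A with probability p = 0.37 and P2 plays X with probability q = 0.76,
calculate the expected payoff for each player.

E[P1] = 4.65, E[P2] = 4.5516

Work:
E[P1] = p·q·π₁(A,X) + p·(1-q)·π₁(A,Y) + (1-p)·q·π₁(B,X) + (1-p)·(1-q)·π₁(B,Y)
= 0.37·0.76·3 + 0.37·0.24·2 + 0.63·0.76·6 + 0.63·0.24·5
= 4.65

E[P2] = 4.5516 (similar calculation)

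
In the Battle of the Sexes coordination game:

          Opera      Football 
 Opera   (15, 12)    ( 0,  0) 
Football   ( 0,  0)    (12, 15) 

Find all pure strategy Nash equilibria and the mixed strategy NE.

Pure NE: (Opera, Opera) and (Football, Football); Mixed NE: p = 0.5556, q = 0.4444

Work:
Check pure NE:
(Opera, Opera): (15, 12) - no unilateral deviation beneficial
(Football, Football): (12, 15) - no unilateral deviation beneficial
Mixed NE: P1 plays Opera with p = 0.5556, P2 plays Opera with q = 0.4444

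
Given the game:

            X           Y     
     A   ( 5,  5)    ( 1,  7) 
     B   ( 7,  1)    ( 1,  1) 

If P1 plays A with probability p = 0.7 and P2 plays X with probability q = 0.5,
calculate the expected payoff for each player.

E[P1] = 3.3, E[P2] = 4.5

Work:
E[P1] = p·q·π₁(A,X) + p·(1-q)·π₁(A,Y) + (1-p)·q·π₁(B,X) + (1-p)·(1-q)·π₁(B,Y)
= 0.7·0.5·5 + 0.7·0.5·1 + 0.3·0.5·7 + 0.3·0.5·1
= 3.3

E[P2] = 4.5 (similar calculation)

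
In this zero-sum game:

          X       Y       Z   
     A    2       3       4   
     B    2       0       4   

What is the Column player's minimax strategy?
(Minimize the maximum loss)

Column should play X, value = 2

Work:
Column player minimizes Row's maximum payoff:
Column X: max payoff to Row = 2
Column Y: max payoff to Row = 3
Column Z: max payoff to Row = 4
Minimum is 2, achieved by column X.
Minimax strategy: X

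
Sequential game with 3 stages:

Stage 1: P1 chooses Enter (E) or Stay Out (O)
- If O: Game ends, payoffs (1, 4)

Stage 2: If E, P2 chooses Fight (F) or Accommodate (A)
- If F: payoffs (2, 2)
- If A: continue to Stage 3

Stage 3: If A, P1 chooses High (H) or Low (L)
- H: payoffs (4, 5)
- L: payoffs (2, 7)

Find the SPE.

SPE: (E, A, H); Outcome (4, 5)

Work:
Stage 3: P1 chooses H (4 vs 2)
Stage 2: P2: F->2, A->5 (anticipating H). Choose A
Stage 1: P1: O->1, E->4 (anticipating A, H). Choose E
SPE path: E -> A -> H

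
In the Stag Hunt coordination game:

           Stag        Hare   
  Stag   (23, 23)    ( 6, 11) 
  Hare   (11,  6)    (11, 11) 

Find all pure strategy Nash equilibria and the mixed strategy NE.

Pure NE: (Stag, Stag) and (Hare, Hare); Mixed NE: p = 0.2941, q = 0.2941

Work:
Check pure NE:
(Stag, Stag): (23, 23) - no unilateral deviation beneficial
(Hare, Hare): (11, 11) - no unilateral deviation beneficial
Mixed NE: P1 plays Stag with p = 0.2941, P2 plays Stag with q = 0.2941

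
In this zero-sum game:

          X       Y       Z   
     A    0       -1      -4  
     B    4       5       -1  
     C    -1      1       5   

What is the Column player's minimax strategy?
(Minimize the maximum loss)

Column should play X, value = 4

Work:
Column player minimizes Row's maximum payoff:
Column X: max payoff to Row = 4
Column Y: max payoff to Row = 5
Column Z: max payoff to Row = 5
Minimum is 4, achieved by column X.
Minimax strategy: X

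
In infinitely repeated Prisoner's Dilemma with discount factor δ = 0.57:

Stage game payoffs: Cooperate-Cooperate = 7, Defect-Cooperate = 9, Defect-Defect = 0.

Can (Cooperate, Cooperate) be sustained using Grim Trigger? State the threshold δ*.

δ* = 0.2222; since δ = 0.57 ≥ 0.2222, cooperation can be sustained

Work:
For Grim Trigger:
Cooperate forever: 7/(1-δ)
Defect then punished: 9 + 0·δ/(1-δ)
Need: 7/(1-δ) ≥ 9 + 0·δ/(1-δ)
Solving: δ ≥ (T-R)/(T-P) = (9-7)/(9-0) = 0.2222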